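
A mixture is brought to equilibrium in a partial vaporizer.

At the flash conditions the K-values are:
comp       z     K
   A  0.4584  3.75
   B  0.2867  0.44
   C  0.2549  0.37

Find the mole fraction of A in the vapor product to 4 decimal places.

y_A = 0.6661

Iterate (Newton) starting at β = 0.5:
  β = 0.5000: g = 0.07336, g' = -1.0036 → β = 0.5731
  β = 0.5731: g = 0.00161, g' = -0.9652 → β = 0.5748
Converged at β = 0.5748.
Compositions from xᵢ = zᵢ/(1+β(Kᵢ−1)), yᵢ = Kᵢxᵢ:
  A: x = 0.1776, y = 0.6661
  B: x = 0.4228, y = 0.1860
  C: x = 0.3996, y = 0.1478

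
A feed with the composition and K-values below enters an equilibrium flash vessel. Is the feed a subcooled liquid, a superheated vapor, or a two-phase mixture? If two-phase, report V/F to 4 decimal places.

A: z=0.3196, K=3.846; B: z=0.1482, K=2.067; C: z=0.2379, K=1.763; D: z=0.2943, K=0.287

ΣzᵢKᵢ = 2.0394; Σzᵢ/Kᵢ = 1.3152.
Both exceed 1, so a two-phase solution exists.
Newton iteration, ψ⁰ = 0.5:
  ψ = 0.5000: g = 0.28382, g' = -0.9465 → ψ = 0.7998
  ψ = 0.7998: g = -0.01266, g' = -1.1539 → ψ = 0.7889
  ψ = 0.7889: g = -0.00013, g' = -1.1311 → ψ = 0.7888
Converged at ψ = 0.7888.

two-phase, V/F = 0.7888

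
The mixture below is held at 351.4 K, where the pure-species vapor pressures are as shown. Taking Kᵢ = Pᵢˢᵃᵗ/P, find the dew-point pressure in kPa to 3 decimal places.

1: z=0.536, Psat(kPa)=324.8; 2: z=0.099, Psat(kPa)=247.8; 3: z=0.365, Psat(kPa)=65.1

Pdew = 130.608 kPa

At the dew point ψ → 1, so Σzᵢ/Kᵢ = 1 with Kᵢ = Pᵢˢᵃᵗ/P ⇒ 1/P = Σzᵢ/Pᵢˢᵃᵗ.
1/P = 0.536/324.8 + 0.099/247.8 + 0.365/65.1 = 0.007657 ⇒ P = 130.608 kPa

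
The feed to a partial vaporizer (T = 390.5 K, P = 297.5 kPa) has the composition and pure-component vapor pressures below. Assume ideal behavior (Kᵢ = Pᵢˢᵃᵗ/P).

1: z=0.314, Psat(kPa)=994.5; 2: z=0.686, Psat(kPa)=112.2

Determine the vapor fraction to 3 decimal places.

ψ = 0.211

Raoult's law: Kᵢ = Pᵢˢᵃᵗ/P = Pᵢˢᵃᵗ/297.5.
  K_1 = 994.5/297.5 = 3.34286, K_2 = 112.2/297.5 = 0.37714
Rachford–Rice: g(ψ) = Σ zᵢ(Kᵢ−1)/(1+ψ(Kᵢ−1)) = 0.
Feasibility: ΣzᵢKᵢ = 1.308, Σzᵢ/Kᵢ = 1.913 — both > 1, two phases present.
Binary case is linear: z₁(K₁−1)(1+ψ(K₂−1)) + z₂(K₂−1)(1+ψ(K₁−1)) = 0
⇒ ψ = [z₁(K₁−1)+z₂(K₂−1)] / [−(K₁−1)(K₂−1)] = 0.3084/1.4593 = 0.211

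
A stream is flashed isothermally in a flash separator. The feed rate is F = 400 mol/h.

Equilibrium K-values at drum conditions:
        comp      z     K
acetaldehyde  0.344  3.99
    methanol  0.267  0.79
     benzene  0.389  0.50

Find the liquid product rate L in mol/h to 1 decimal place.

Newton iteration, V/F⁰ = 0.59:
  V/F = 0.590: g = 0.0322, g' = -0.614 → V/F = 0.643
  V/F = 0.643: g = 0.0007, g' = -0.587 → V/F = 0.644
Converged at V/F = 0.644.
Then V = V/F·F = 0.6438·400 = 257.5 mol/h and L = F − V = 142.5 mol/h.

L = 142.5 mol/h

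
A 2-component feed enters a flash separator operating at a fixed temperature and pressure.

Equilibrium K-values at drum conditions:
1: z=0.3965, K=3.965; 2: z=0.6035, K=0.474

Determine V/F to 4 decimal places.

Material balance + equilibrium reduce to Σ zᵢ(Kᵢ−1)/(1+V/F(Kᵢ−1)) = 0.
Feasibility: ΣzᵢKᵢ = 1.8582, Σzᵢ/Kᵢ = 1.3732 — both > 1, two phases present.
Newton–Raphson from V/F = 0.42:
  V/F = 0.4200: g = 0.11614, g' = -0.9665 → V/F = 0.5402
  V/F = 0.5402: g = 0.00846, g' = -0.8408 → V/F = 0.5502
  V/F = 0.5502: g = 0.00003, g' = -0.8341 → V/F = 0.5503
Converged at V/F = 0.5503.

V/F = 0.5503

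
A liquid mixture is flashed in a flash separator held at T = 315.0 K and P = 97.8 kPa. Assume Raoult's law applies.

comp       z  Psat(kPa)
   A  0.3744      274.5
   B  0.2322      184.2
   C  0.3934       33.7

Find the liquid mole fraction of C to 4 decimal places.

x_C = 0.6782

Raoult's law: Kᵢ = Pᵢˢᵃᵗ/P = Pᵢˢᵃᵗ/97.8.
  K_A = 274.5/97.8 = 2.806748, K_B = 184.2/97.8 = 1.883436, K_C = 33.7/97.8 = 0.344581
Material balance + equilibrium reduce to Σ zᵢ(Kᵢ−1)/(1+ψ(Kᵢ−1)) = 0.
Feasibility: ΣzᵢKᵢ = 1.6237, Σzᵢ/Kᵢ = 1.3984 — both > 1, two phases present.
Newton iteration, ψ⁰ = 0.5:
  ψ = 0.5000: g = 0.11415, g' = -0.7984 → ψ = 0.6430
  ψ = 0.6430: g = -0.00189, g' = -0.8401 → ψ = 0.6407
Converged at ψ = 0.6407.
Compositions from xᵢ = zᵢ/(1+ψ(Kᵢ−1)), yᵢ = Kᵢxᵢ:
  A: x = 0.1735, y = 0.4870
  B: x = 0.1483, y = 0.2793
  C: x = 0.6782, y = 0.2337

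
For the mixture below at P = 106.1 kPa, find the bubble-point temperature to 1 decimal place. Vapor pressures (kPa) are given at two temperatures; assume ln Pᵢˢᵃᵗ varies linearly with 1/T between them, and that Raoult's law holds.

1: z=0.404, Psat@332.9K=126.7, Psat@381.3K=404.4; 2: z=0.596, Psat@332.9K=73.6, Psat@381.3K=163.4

Bubble-point temperature: ΣzᵢPᵢˢᵃᵗ(T) = P. Interpolate ln Pᵢˢᵃᵗ = aᵢ + bᵢ/T.
  T = 332.9 K: ΣzᵢPᵢˢᵃᵗ = 95.05 kPa
  T = 381.3 K: ΣzᵢPᵢˢᵃᵗ = 260.76 kPa
  T = 357.1 K: ΣzᵢPᵢˢᵃᵗ = 162.27 kPa
  T = 345.0 K: ΣzᵢPᵢˢᵃᵗ = 125.22 kPa
  T = 338.9 K: ΣzᵢPᵢˢᵃᵗ = 109.21 kPa
  T = 335.9 K: ΣzᵢPᵢˢᵃᵗ = 101.94 kPa
  T = 337.4 K: ΣzᵢPᵢˢᵃᵗ = 105.53 kPa
Interpolating between 337.4 K and 338.9 K gives T ≈ 337.6 K.

T = 337.6 K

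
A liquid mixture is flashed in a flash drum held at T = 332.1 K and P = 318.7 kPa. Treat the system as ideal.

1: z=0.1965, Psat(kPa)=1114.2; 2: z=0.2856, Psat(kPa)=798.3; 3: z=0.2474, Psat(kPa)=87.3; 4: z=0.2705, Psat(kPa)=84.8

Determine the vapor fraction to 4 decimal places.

ψ = 0.3816

Raoult's law: Kᵢ = Pᵢˢᵃᵗ/P = Pᵢˢᵃᵗ/318.7.
  K_1 = 1114.2/318.7 = 3.496078, K_2 = 798.3/318.7 = 2.504864, K_3 = 87.3/318.7 = 0.273925, K_4 = 84.8/318.7 = 0.266081
Iterate (Newton) starting at ψ = 0.45:
  ψ = 0.4500: g = -0.07597, g' = -1.1141 → ψ = 0.3818
  ψ = 0.3818: g = -0.00025, g' = -1.1127 → ψ = 0.3816
Converged at ψ = 0.3816.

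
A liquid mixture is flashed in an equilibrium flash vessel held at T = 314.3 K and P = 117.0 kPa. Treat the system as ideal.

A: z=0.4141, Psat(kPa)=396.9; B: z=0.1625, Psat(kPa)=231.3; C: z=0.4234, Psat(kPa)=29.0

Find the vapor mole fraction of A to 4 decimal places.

Raoult's law: Kᵢ = Pᵢˢᵃᵗ/P = Pᵢˢᵃᵗ/117.0.
  K_A = 396.9/117.0 = 3.392308, K_B = 231.3/117.0 = 1.976923, K_C = 29.0/117.0 = 0.247863
Rachford–Rice: g(β) = Σ zᵢ(Kᵢ−1)/(1+β(Kᵢ−1)) = 0.
Check two-phase: ΣzᵢKᵢ = 1.8309 > 1 and Σzᵢ/Kᵢ = 1.9125 > 1, so g(0) = 0.8309 > 0 and g(1) = -0.9125 < 0.
Newton–Raphson from β = 0.61:
  β = 0.6100: g = -0.08614, g' = -1.2705 → β = 0.5422
  β = 0.5422: g = -0.00272, g' = -1.1984 → β = 0.5399
Converged at β = 0.5399.
Compositions from xᵢ = zᵢ/(1+β(Kᵢ−1)), yᵢ = Kᵢxᵢ:
  A: x = 0.1807, y = 0.6130
  B: x = 0.1064, y = 0.2103
  C: x = 0.7129, y = 0.1767

y_A = 0.6130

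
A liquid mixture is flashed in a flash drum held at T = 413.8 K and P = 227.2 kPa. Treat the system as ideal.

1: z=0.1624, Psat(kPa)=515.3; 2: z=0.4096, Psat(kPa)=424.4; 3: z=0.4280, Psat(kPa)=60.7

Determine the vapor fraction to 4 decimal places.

ψ = 0.3409

Raoult's law: Kᵢ = Pᵢˢᵃᵗ/P = Pᵢˢᵃᵗ/227.2.
  K_1 = 515.3/227.2 = 2.268046, K_2 = 424.4/227.2 = 1.867958, K_3 = 60.7/227.2 = 0.267165
Let ψ = V/F and solve Σ zᵢ(Kᵢ−1)/(1+ψ(Kᵢ−1)) = 0.
Check two-phase: ΣzᵢKᵢ = 1.2478 > 1 and Σzᵢ/Kᵢ = 1.8929 > 1, so g(0) = 0.2478 > 0 and g(1) = -0.8929 < 0.
Newton iteration, ψ⁰ = 0.5:
  ψ = 0.5000: g = -0.12110, g' = -0.8205 → ψ = 0.3524
  ψ = 0.3524: g = -0.00828, g' = -0.7235 → ψ = 0.3410
  ψ = 0.3410: g = -0.00002, g' = -0.7195 → ψ = 0.3409
Converged at ψ = 0.3409.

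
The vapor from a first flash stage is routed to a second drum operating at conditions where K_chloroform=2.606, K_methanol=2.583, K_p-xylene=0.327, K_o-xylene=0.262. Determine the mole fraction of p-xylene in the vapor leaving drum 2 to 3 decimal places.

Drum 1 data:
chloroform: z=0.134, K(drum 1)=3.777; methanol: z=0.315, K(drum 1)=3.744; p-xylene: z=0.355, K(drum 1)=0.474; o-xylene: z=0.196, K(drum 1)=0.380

Drum 1:
Material balance + equilibrium reduce to Σ zᵢ(Kᵢ−1)/(1+ψ₁(Kᵢ−1)) = 0.
g(0) = ΣzᵢKᵢ − 1 = 0.928 and g(1) = 1 − Σzᵢ/Kᵢ = -0.384, so a root lies in (0, 1).
Newton iteration, ψ₁⁰ = 0.35:
  ψ₁ = 0.350: g = 0.2456, g' = -1.153 → ψ₁ = 0.563
  ψ₁ = 0.563: g = 0.0329, g' = -0.900 → ψ₁ = 0.599
  ψ₁ = 0.599: g = 0.0003, g' = -0.885 → ψ₁ = 0.600
Converged at ψ₁ = 0.600.
Drum-1 compositions:
  chloroform: x = 0.050, y = 0.190
  methanol: x = 0.119, y = 0.446
  p-xylene: x = 0.519, y = 0.246
  o-xylene: x = 0.312, y = 0.119
Drum-2 feed = drum-1 vapor: z₂ = (0.1899, 0.4457, 0.2458, 0.1186).
Drum 2:
Material balance + equilibrium reduce to Σ zᵢ(Kᵢ−1)/(1+ψ₂(Kᵢ−1)) = 0.
Check two-phase: ΣzᵢKᵢ = 1.758 > 1 and Σzᵢ/Kᵢ = 1.450 > 1, so g(0) = 0.758 > 0 and g(1) = -0.450 < 0.
Iterate (Newton) starting at ψ₂ = 0.5:
  ψ₂ = 0.500: g = 0.1749, g' = -0.914 → ψ₂ = 0.691
  ψ₂ = 0.691: g = -0.0068, g' = -1.023 → ψ₂ = 0.685
Converged at ψ₂ = 0.685.
  chloroform: x = 0.090, y = 0.236
  methanol: x = 0.214, y = 0.552
  p-xylene: x = 0.456, y = 0.149
  o-xylene: x = 0.240, y = 0.063

y_p-xylene (drum 2) = 0.149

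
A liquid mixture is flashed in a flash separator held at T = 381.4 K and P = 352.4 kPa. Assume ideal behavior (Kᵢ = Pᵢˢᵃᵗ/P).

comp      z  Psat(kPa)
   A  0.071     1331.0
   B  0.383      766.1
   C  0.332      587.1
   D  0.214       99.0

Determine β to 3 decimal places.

β = 0.879

Raoult's law: Kᵢ = Pᵢˢᵃᵗ/P = Pᵢˢᵃᵗ/352.4.
  K_A = 1331.0/352.4 = 3.77696, K_B = 766.1/352.4 = 2.17395, K_C = 587.1/352.4 = 1.66600, K_D = 99.0/352.4 = 0.28093
Let β = V/F and solve Σ zᵢ(Kᵢ−1)/(1+β(Kᵢ−1)) = 0.
g(0) = ΣzᵢKᵢ − 1 = 0.714 and g(1) = 1 − Σzᵢ/Kᵢ = -0.156, so a root lies in (0, 1).
Newton iteration, β⁰ = 0.48:
  β = 0.480: g = 0.3047, g' = -0.659 → β = 0.942
  β = 0.942: g = -0.0733, g' = -1.280 → β = 0.885
  β = 0.885: g = -0.0065, g' = -1.068 → β = 0.879
Converged at β = 0.879.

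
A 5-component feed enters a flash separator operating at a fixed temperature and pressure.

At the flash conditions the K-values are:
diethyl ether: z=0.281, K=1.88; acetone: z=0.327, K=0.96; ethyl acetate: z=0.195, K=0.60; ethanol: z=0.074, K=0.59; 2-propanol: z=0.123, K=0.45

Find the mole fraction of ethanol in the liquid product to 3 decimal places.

x_ethanol = 0.081

Material balance + equilibrium reduce to Σ zᵢ(Kᵢ−1)/(1+β(Kᵢ−1)) = 0.
g(0) = ΣzᵢKᵢ − 1 = 0.058 and g(1) = 1 − Σzᵢ/Kᵢ = -0.214, so a root lies in (0, 1).
Iterate (Newton) starting at β = 0.61:
  β = 0.610: g = -0.0979, g' = -0.254 → β = 0.224
  β = 0.224: g = -0.0028, g' = -0.254 → β = 0.213
Converged at β = 0.213.
Compositions from xᵢ = zᵢ/(1+β(Kᵢ−1)), yᵢ = Kᵢxᵢ:
  diethyl ether: x = 0.237, y = 0.445
  acetone: x = 0.330, y = 0.317
  ethyl acetate: x = 0.213, y = 0.128
  ethanol: x = 0.081, y = 0.048
  2-propanol: x = 0.139, y = 0.063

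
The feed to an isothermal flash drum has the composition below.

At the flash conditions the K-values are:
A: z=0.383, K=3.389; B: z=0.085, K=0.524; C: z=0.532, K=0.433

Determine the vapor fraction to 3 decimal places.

Iterate (Newton) starting at ψ = 0.44:
  ψ = 0.440: g = -0.0070, g' = -0.854 → ψ = 0.432
Converged at ψ = 0.432.

ψ = 0.432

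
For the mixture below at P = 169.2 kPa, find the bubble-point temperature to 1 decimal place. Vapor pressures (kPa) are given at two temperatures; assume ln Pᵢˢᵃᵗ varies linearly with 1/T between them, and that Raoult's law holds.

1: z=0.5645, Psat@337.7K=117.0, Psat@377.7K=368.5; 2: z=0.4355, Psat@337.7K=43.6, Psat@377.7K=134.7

T = 360.7 K

Bubble-point temperature: ΣzᵢPᵢˢᵃᵗ(T) = P. Interpolate ln Pᵢˢᵃᵗ = aᵢ + bᵢ/T.
  T = 337.7 K: ΣzᵢPᵢˢᵃᵗ = 85.03 kPa
  T = 377.7 K: ΣzᵢPᵢˢᵃᵗ = 266.68 kPa
  T = 357.7 K: ΣzᵢPᵢˢᵃᵗ = 155.48 kPa
  T = 367.7 K: ΣzᵢPᵢˢᵃᵗ = 205.12 kPa
  T = 362.7 K: ΣzᵢPᵢˢᵃᵗ = 178.92 kPa
  T = 360.2 K: ΣzᵢPᵢˢᵃᵗ = 166.87 kPa
Interpolating between 360.2 K and 362.7 K gives T ≈ 360.7 K.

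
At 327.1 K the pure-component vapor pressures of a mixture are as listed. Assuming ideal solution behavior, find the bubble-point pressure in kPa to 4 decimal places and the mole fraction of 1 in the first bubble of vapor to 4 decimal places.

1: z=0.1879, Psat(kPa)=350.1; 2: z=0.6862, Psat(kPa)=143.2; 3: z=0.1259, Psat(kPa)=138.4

Pbub = 181.4722 kPa, y_1 = 0.3625

At the bubble point ψ → 0, so ΣzᵢKᵢ = 1 with Kᵢ = Pᵢˢᵃᵗ/P ⇒ P = ΣzᵢPᵢˢᵃᵗ.
P = 0.1879·350.1 + 0.6862·143.2 + 0.1259·138.4 = 181.4722 kPa
yᵢ = zᵢPᵢˢᵃᵗ/P ⇒ y_1 = 0.1879·350.1/181.4722 = 0.3625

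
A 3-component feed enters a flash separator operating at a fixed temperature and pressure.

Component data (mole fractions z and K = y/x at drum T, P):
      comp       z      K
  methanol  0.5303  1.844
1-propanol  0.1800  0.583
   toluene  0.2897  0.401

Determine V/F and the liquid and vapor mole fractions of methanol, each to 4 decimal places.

V/F = 0.4373, x_methanol = 0.3873, y_methanol = 0.7143

Material balance + equilibrium reduce to Σ zᵢ(Kᵢ−1)/(1+V/F(Kᵢ−1)) = 0.
Check two-phase: ΣzᵢKᵢ = 1.1990 > 1 and Σzᵢ/Kᵢ = 1.3188 > 1, so g(0) = 0.1990 > 0 and g(1) = -0.3188 < 0.
Newton–Raphson from V/F = 0.5:
  V/F = 0.5000: g = -0.02781, g' = -0.4486 → V/F = 0.4380
  V/F = 0.4380: g = -0.00032, g' = -0.4392 → V/F = 0.4373
Converged at V/F = 0.4373.
Compositions from xᵢ = zᵢ/(1+V/F(Kᵢ−1)), yᵢ = Kᵢxᵢ:
  methanol: x = 0.3873, y = 0.7143
  1-propanol: x = 0.2201, y = 0.1283
  toluene: x = 0.3925, y = 0.1574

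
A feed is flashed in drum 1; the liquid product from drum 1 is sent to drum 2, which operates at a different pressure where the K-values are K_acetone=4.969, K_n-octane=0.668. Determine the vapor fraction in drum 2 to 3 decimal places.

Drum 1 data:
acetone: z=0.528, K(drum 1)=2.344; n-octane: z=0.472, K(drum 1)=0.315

V/F (drum 2) = 0.850

Drum 1:
Binary case is linear: z₁(K₁−1)(1+ψ₁(K₂−1)) + z₂(K₂−1)(1+ψ₁(K₁−1)) = 0
⇒ ψ₁ = [z₁(K₁−1)+z₂(K₂−1)] / [−(K₁−1)(K₂−1)] = 0.3863/0.9206 = 0.420
Drum-1 compositions:
  acetone: x = 0.338, y = 0.791
  n-octane: x = 0.662, y = 0.209
Drum-2 feed = drum-1 liquid: z₂ = (0.3376, 0.6624).
Drum 2:
Binary case is linear: z₁(K₁−1)(1+ψ₂(K₂−1)) + z₂(K₂−1)(1+ψ₂(K₁−1)) = 0
⇒ ψ₂ = [z₁(K₁−1)+z₂(K₂−1)] / [−(K₁−1)(K₂−1)] = 1.1200/1.3177 = 0.850
  acetone: x = 0.077, y = 0.384
  n-octane: x = 0.923, y = 0.616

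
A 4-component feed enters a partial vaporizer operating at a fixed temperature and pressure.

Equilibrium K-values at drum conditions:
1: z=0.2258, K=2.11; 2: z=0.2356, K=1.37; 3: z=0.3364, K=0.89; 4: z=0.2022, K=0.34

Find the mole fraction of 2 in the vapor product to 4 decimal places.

Rachford–Rice: g(β) = Σ zᵢ(Kᵢ−1)/(1+β(Kᵢ−1)) = 0.
Feasibility: ΣzᵢKᵢ = 1.1674, Σzᵢ/Kᵢ = 1.2517 — both > 1, two phases present.
Newton–Raphson from β = 0.5:
  β = 0.5000: g = -0.00359, g' = -0.3388 → β = 0.4894
Converged at β = 0.4894.
Compositions from xᵢ = zᵢ/(1+β(Kᵢ−1)), yᵢ = Kᵢxᵢ:
  1: x = 0.1463, y = 0.3087
  2: x = 0.1995, y = 0.2733
  3: x = 0.3555, y = 0.3164
  4: x = 0.2987, y = 0.1015

y_2 = 0.2733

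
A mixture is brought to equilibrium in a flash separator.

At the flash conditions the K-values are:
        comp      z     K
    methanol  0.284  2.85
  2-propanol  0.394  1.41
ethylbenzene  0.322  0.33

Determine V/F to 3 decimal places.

Rachford–Rice: g(V/F) = Σ zᵢ(Kᵢ−1)/(1+V/F(Kᵢ−1)) = 0.
Feasibility: ΣzᵢKᵢ = 1.471, Σzᵢ/Kᵢ = 1.355 — both > 1, two phases present.
Newton iteration, V/F⁰ = 0.64:
  V/F = 0.640: g = -0.0092, g' = -0.688 → V/F = 0.627
Converged at V/F = 0.627.

V/F = 0.627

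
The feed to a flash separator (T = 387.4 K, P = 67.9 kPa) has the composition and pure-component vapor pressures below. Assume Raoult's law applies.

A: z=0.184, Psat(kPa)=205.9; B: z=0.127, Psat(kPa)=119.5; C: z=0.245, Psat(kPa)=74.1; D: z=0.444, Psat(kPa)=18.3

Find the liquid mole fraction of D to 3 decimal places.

x_D = 0.515

Raoult's law: Kᵢ = Pᵢˢᵃᵗ/P = Pᵢˢᵃᵗ/67.9.
  K_A = 205.9/67.9 = 3.03240, K_B = 119.5/67.9 = 1.75994, K_C = 74.1/67.9 = 1.09131, K_D = 18.3/67.9 = 0.26951
Let β = V/F and solve Σ zᵢ(Kᵢ−1)/(1+β(Kᵢ−1)) = 0.
Check two-phase: ΣzᵢKᵢ = 1.169 > 1 and Σzᵢ/Kᵢ = 2.005 > 1, so g(0) = 0.169 > 0 and g(1) = -1.005 < 0.
Newton iteration, β⁰ = 0.5:
  β = 0.500: g = -0.2341, g' = -0.815 → β = 0.213
  β = 0.213: g = -0.0180, g' = -0.759 → β = 0.189
Converged at β = 0.189.
Compositions from xᵢ = zᵢ/(1+β(Kᵢ−1)), yᵢ = Kᵢxᵢ:
  A: x = 0.133, y = 0.403
  B: x = 0.111, y = 0.195
  C: x = 0.241, y = 0.263
  D: x = 0.515, y = 0.139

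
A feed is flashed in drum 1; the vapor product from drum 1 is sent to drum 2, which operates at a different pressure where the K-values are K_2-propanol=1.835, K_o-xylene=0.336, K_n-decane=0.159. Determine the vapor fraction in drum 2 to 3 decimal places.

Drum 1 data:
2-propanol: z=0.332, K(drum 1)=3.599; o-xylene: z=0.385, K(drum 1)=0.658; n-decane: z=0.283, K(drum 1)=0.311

Drum 1:
Material balance + equilibrium reduce to Σ zᵢ(Kᵢ−1)/(1+ψ₁(Kᵢ−1)) = 0.
Feasibility: ΣzᵢKᵢ = 1.536, Σzᵢ/Kᵢ = 1.587 — both > 1, two phases present.
Iterate (Newton) starting at ψ₁ = 0.5:
  ψ₁ = 0.500: g = -0.0811, g' = -0.802 → ψ₁ = 0.399
  ψ₁ = 0.399: g = 0.0022, g' = -0.856 → ψ₁ = 0.402
Converged at ψ₁ = 0.402.
Drum-1 compositions:
  2-propanol: x = 0.162, y = 0.585
  o-xylene: x = 0.446, y = 0.294
  n-decane: x = 0.391, y = 0.122
Drum-2 feed = drum-1 vapor: z₂ = (0.5847, 0.2937, 0.1217).
Drum 2:
Rachford–Rice: g(ψ₂) = Σ zᵢ(Kᵢ−1)/(1+ψ₂(Kᵢ−1)) = 0.
g(0) = ΣzᵢKᵢ − 1 = 0.191 and g(1) = 1 − Σzᵢ/Kᵢ = -0.958, so a root lies in (0, 1).
Newton iteration, ψ₂⁰ = 0.5:
  ψ₂ = 0.500: g = -0.1241, g' = -0.749 → ψ₂ = 0.334
  ψ₂ = 0.334: g = -0.0114, g' = -0.630 → ψ₂ = 0.316
Converged at ψ₂ = 0.316.
  2-propanol: x = 0.463, y = 0.849
  o-xylene: x = 0.372, y = 0.125
  n-decane: x = 0.166, y = 0.026

V/F (drum 2) = 0.316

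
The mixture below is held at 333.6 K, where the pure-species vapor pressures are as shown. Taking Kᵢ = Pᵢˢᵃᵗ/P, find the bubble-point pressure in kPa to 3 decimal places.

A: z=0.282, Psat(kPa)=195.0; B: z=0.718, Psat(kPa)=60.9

At the bubble point ψ → 0, so ΣzᵢKᵢ = 1 with Kᵢ = Pᵢˢᵃᵗ/P ⇒ P = ΣzᵢPᵢˢᵃᵗ.
P = 0.282·195.0 + 0.718·60.9 = 98.716 kPa

Pbub = 98.716 kPa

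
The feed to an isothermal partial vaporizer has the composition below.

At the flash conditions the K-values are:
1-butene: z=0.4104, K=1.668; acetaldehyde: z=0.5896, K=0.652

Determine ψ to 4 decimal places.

Newton–Raphson from ψ = 0.58:
  ψ = 0.5800: g = -0.05948, g' = -0.2072 → ψ = 0.2930
  ψ = 0.2930: g = 0.00080, g' = -0.2166 → ψ = 0.2967
Converged at ψ = 0.2967.

ψ = 0.2967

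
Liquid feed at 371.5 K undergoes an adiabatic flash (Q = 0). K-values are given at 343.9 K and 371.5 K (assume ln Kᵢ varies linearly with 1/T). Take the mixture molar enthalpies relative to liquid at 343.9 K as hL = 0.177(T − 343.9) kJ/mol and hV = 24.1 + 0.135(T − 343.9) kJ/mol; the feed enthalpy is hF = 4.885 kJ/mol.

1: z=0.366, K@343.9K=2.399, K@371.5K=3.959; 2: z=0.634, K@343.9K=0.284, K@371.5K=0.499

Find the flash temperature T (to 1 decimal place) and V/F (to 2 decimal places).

Adiabatic flash: solve Rachford–Rice at each trial T, then check hF = ψ·hV(T) + (1−ψ)·hL(T).
  T = 343.9 K: K = (2.399, 0.284), RR gives ψ = 0.058, H_out = 1.398 kJ/mol
  T = 371.5 K: K = (3.959, 0.499), RR gives ψ = 0.516, H_out = 16.729 kJ/mol
  T = 357.7 K: K = (3.112, 0.381), RR gives ψ = 0.291, H_out = 9.279 kJ/mol
  T = 350.8 K: K = (2.739, 0.330), RR gives ψ = 0.181, H_out = 5.543 kJ/mol
  T = 347.4 K: K = (2.568, 0.307), RR gives ψ = 0.123, H_out = 3.575 kJ/mol
  T = 349.1 K: K = (2.652, 0.318), RR gives ψ = 0.153, H_out = 4.574 kJ/mol
Linear interpolation between T = 349.1 (H_out = 4.574) and T = 350.8 (H_out = 5.543) on hF = 4.885 gives T ≈ 349.6 K, at which ψ = 0.16.

T = 349.6 K, V/F = 0.16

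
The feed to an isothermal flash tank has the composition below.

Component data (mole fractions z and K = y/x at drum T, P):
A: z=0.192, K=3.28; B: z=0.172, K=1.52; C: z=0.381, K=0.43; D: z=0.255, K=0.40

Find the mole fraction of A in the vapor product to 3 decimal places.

Material balance + equilibrium reduce to Σ zᵢ(Kᵢ−1)/(1+V/F(Kᵢ−1)) = 0.
Check two-phase: ΣzᵢKᵢ = 1.157 > 1 and Σzᵢ/Kᵢ = 1.695 > 1, so g(0) = 0.157 > 0 and g(1) = -0.695 < 0.
Newton–Raphson from V/F = 0.59:
  V/F = 0.590: g = -0.3089, g' = -0.710 → V/F = 0.155
  V/F = 0.155: g = -0.0004, g' = -0.846 → V/F = 0.154
Converged at V/F = 0.154.
Compositions from xᵢ = zᵢ/(1+V/F(Kᵢ−1)), yᵢ = Kᵢxᵢ:
  A: x = 0.142, y = 0.466
  B: x = 0.159, y = 0.242
  C: x = 0.418, y = 0.180
  D: x = 0.281, y = 0.112

y_A = 0.466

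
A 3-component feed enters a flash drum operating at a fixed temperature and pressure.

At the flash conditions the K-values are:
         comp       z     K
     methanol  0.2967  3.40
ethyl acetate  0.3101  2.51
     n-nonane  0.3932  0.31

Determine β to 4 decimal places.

Material balance + equilibrium reduce to Σ zᵢ(Kᵢ−1)/(1+β(Kᵢ−1)) = 0.
Check two-phase: ΣzᵢKᵢ = 1.9090 > 1 and Σzᵢ/Kᵢ = 1.4792 > 1, so g(0) = 0.9090 > 0 and g(1) = -0.4792 < 0.
Newton–Raphson from β = 0.5:
  β = 0.5000: g = 0.17627, g' = -1.0190 → β = 0.6730
  β = 0.6730: g = -0.00198, g' = -1.0763 → β = 0.6711
Converged at β = 0.6711.

β = 0.6711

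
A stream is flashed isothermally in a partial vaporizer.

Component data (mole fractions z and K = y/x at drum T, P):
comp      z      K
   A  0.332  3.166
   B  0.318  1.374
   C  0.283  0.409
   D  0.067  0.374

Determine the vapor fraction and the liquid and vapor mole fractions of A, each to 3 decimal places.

Let ψ = V/F and solve Σ zᵢ(Kᵢ−1)/(1+ψ(Kᵢ−1)) = 0.
g(0) = ΣzᵢKᵢ − 1 = 0.629 and g(1) = 1 − Σzᵢ/Kᵢ = -0.207, so a root lies in (0, 1).
Newton–Raphson from ψ = 0.5:
  ψ = 0.500: g = 0.1470, g' = -0.645 → ψ = 0.728
  ψ = 0.728: g = 0.0021, g' = -0.655 → ψ = 0.731
Converged at ψ = 0.731.
Compositions from xᵢ = zᵢ/(1+ψ(Kᵢ−1)), yᵢ = Kᵢxᵢ:
  A: x = 0.129, y = 0.407
  B: x = 0.250, y = 0.343
  C: x = 0.498, y = 0.204
  D: x = 0.124, y = 0.046

ψ = 0.731, x_A = 0.129, y_A = 0.407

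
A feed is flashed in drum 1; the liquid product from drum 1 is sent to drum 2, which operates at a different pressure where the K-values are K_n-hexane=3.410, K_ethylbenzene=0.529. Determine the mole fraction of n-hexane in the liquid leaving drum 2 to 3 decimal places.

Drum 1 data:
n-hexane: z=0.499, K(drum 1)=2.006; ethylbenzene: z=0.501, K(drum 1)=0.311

x_n-hexane (drum 2) = 0.163

Drum 1:
Binary case is linear: z₁(K₁−1)(1+ψ₁(K₂−1)) + z₂(K₂−1)(1+ψ₁(K₁−1)) = 0
⇒ ψ₁ = [z₁(K₁−1)+z₂(K₂−1)] / [−(K₁−1)(K₂−1)] = 0.1568/0.6931 = 0.226
Drum-1 compositions:
  n-hexane: x = 0.406, y = 0.815
  ethylbenzene: x = 0.594, y = 0.185
Drum-2 feed = drum-1 liquid: z₂ = (0.4065, 0.5935).
Drum 2:
Binary case is linear: z₁(K₁−1)(1+ψ₂(K₂−1)) + z₂(K₂−1)(1+ψ₂(K₁−1)) = 0
⇒ ψ₂ = [z₁(K₁−1)+z₂(K₂−1)] / [−(K₁−1)(K₂−1)] = 0.7001/1.1351 = 0.617
  n-hexane: x = 0.163, y = 0.557
  ethylbenzene: x = 0.837, y = 0.443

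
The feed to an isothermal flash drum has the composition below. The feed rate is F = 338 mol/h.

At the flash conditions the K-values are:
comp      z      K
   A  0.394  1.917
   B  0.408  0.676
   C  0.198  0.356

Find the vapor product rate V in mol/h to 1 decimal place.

Newton–Raphson from β = 0.32:
  β = 0.320: g = -0.0288, g' = -0.382 → β = 0.245
Converged at β = 0.245.
Then V = β·F = 0.2451·338 = 82.8 mol/h and L = F − V = 255.2 mol/h.

V = 82.8 mol/h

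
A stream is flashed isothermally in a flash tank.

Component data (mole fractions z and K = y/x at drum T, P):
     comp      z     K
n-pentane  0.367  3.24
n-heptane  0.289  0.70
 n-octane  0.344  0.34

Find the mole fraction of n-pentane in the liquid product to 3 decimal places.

Let ψ = V/F and solve Σ zᵢ(Kᵢ−1)/(1+ψ(Kᵢ−1)) = 0.
g(0) = ΣzᵢKᵢ − 1 = 0.508 and g(1) = 1 − Σzᵢ/Kᵢ = -0.538, so a root lies in (0, 1).
Newton–Raphson from ψ = 0.58:
  ψ = 0.580: g = -0.1153, g' = -0.780 → ψ = 0.432
  ψ = 0.432: g = 0.0004, g' = -0.803 → ψ = 0.433
Converged at ψ = 0.433.
Compositions from xᵢ = zᵢ/(1+ψ(Kᵢ−1)), yᵢ = Kᵢxᵢ:
  n-pentane: x = 0.186, y = 0.604
  n-heptane: x = 0.332, y = 0.232
  n-octane: x = 0.482, y = 0.164

x_n-pentane = 0.186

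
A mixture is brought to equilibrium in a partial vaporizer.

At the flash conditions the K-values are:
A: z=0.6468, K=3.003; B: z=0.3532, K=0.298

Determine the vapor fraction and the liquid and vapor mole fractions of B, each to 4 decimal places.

Material balance + equilibrium reduce to Σ zᵢ(Kᵢ−1)/(1+ψ(Kᵢ−1)) = 0.
Check two-phase: ΣzᵢKᵢ = 2.0476 > 1 and Σzᵢ/Kᵢ = 1.4006 > 1, so g(0) = 1.0476 > 0 and g(1) = -0.4006 < 0.
Binary case is linear: z₁(K₁−1)(1+ψ(K₂−1)) + z₂(K₂−1)(1+ψ(K₁−1)) = 0
⇒ ψ = [z₁(K₁−1)+z₂(K₂−1)] / [−(K₁−1)(K₂−1)] = 1.04759/1.40611 = 0.7450
Compositions from xᵢ = zᵢ/(1+ψ(Kᵢ−1)), yᵢ = Kᵢxᵢ:
  A: x = 0.2595, y = 0.7793
  B: x = 0.7405, y = 0.2207

ψ = 0.7450, x_B = 0.7405, y_B = 0.2207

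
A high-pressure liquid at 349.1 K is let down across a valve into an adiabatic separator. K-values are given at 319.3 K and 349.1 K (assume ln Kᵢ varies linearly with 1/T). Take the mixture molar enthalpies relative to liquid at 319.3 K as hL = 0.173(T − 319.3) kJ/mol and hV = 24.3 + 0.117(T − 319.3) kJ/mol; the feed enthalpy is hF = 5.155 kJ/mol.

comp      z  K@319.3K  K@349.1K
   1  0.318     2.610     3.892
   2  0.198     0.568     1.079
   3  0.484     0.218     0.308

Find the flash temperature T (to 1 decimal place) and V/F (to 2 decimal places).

T = 328.0 K, V/F = 0.15

Adiabatic flash: solve Rachford–Rice at each trial T, then check hF = ψ·hV(T) + (1−ψ)·hL(T).
  T = 319.3 K: K = (2.610, 0.568, 0.218), RR gives ψ = 0.043, H_out = 1.045 kJ/mol
  T = 349.1 K: K = (3.892, 1.079, 0.308), RR gives ψ = 0.379, H_out = 13.731 kJ/mol
  T = 334.2 K: K = (3.216, 0.794, 0.261), RR gives ψ = 0.224, H_out = 7.826 kJ/mol
  T = 326.8 K: K = (2.906, 0.675, 0.239), RR gives ψ = 0.139, H_out = 4.617 kJ/mol
  T = 330.5 K: K = (3.059, 0.733, 0.250), RR gives ψ = 0.182, H_out = 6.252 kJ/mol
  T = 328.6 K: K = (2.980, 0.703, 0.244), RR gives ψ = 0.160, H_out = 5.421 kJ/mol
Linear interpolation between T = 326.8 (H_out = 4.617) and T = 328.6 (H_out = 5.421) on hF = 5.155 gives T ≈ 328.0 K, at which ψ = 0.15.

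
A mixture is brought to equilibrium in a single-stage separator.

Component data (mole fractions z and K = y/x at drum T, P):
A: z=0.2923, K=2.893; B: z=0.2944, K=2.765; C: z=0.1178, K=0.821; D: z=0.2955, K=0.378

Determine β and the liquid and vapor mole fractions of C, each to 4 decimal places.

Iterate (Newton) starting at β = 0.5:
  β = 0.5000: g = 0.27037, g' = -0.7806 → β = 0.8463
  β = 0.8463: g = 0.00804, g' = -0.8172 → β = 0.8562
  β = 0.8562: g = -0.00004, g' = -0.8264 → β = 0.8561
Converged at β = 0.8561.
Compositions from xᵢ = zᵢ/(1+β(Kᵢ−1)), yᵢ = Kᵢxᵢ:
  A: x = 0.1115, y = 0.3227
  B: x = 0.1172, y = 0.3242
  C: x = 0.1391, y = 0.1142
  D: x = 0.6321, y = 0.2389

β = 0.8561, x_C = 0.1391, y_C = 0.1142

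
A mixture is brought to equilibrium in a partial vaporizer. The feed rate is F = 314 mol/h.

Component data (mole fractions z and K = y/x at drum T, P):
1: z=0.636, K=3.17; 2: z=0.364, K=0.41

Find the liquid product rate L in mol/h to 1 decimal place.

L = 28.2 mol/h

Binary case is linear: z₁(K₁−1)(1+ψ(K₂−1)) + z₂(K₂−1)(1+ψ(K₁−1)) = 0
⇒ ψ = [z₁(K₁−1)+z₂(K₂−1)] / [−(K₁−1)(K₂−1)] = 1.1654/1.2803 = 0.910
Then V = ψ·F = 0.9102·314 = 285.8 mol/h and L = F − V = 28.2 mol/h.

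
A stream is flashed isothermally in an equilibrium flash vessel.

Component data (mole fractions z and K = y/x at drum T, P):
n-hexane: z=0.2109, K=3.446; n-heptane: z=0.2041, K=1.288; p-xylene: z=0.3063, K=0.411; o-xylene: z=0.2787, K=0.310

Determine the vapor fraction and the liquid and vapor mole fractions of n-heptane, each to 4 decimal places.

Rachford–Rice: g(ψ) = Σ zᵢ(Kᵢ−1)/(1+ψ(Kᵢ−1)) = 0.
Feasibility: ΣzᵢKᵢ = 1.2019, Σzᵢ/Kᵢ = 1.8640 — both > 1, two phases present.
Newton–Raphson from ψ = 0.67:
  ψ = 0.6700: g = -0.41089, g' = -0.9420 → ψ = 0.2338
  ψ = 0.2338: g = -0.05526, g' = -0.8571 → ψ = 0.1693
  ψ = 0.1693: g = 0.00269, g' = -0.9476 → ψ = 0.1722
Converged at ψ = 0.1722.
Compositions from xᵢ = zᵢ/(1+ψ(Kᵢ−1)), yᵢ = Kᵢxᵢ:
  n-hexane: x = 0.1484, y = 0.5114
  n-heptane: x = 0.1945, y = 0.2505
  p-xylene: x = 0.3409, y = 0.1401
  o-xylene: x = 0.3163, y = 0.0980

ψ = 0.1722, x_n-heptane = 0.1945, y_n-heptane = 0.2505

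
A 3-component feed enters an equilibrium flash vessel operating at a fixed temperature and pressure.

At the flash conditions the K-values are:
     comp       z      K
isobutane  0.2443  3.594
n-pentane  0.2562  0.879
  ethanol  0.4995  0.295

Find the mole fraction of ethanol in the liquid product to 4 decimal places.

x_ethanol = 0.5708

Newton–Raphson from ψ = 0.5:
  ψ = 0.5000: g = -0.30097, g' = -0.9080 → ψ = 0.1685
  ψ = 0.1685: g = 0.00968, g' = -1.1195 → ψ = 0.1772
Converged at ψ = 0.1772.
Compositions from xᵢ = zᵢ/(1+ψ(Kᵢ−1)), yᵢ = Kᵢxᵢ:
  isobutane: x = 0.1674, y = 0.6015
  n-pentane: x = 0.2618, y = 0.2301
  ethanol: x = 0.5708, y = 0.1684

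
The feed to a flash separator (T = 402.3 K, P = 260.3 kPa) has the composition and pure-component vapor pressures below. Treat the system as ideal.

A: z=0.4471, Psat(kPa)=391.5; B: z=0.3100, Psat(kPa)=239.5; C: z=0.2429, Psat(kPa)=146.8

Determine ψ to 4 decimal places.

ψ = 0.6231

Raoult's law: Kᵢ = Pᵢˢᵃᵗ/P = Pᵢˢᵃᵗ/260.3.
  K_A = 391.5/260.3 = 1.504034, K_B = 239.5/260.3 = 0.920092, K_C = 146.8/260.3 = 0.563965
Let ψ = V/F and solve Σ zᵢ(Kᵢ−1)/(1+ψ(Kᵢ−1)) = 0.
g(0) = ΣzᵢKᵢ − 1 = 0.0947 and g(1) = 1 − Σzᵢ/Kᵢ = -0.0649, so a root lies in (0, 1).
Iterate (Newton) starting at ψ = 0.67:
  ψ = 0.6700: g = -0.00733, g' = -0.1579 → ψ = 0.6235
  ψ = 0.6235: g = -0.00007, g' = -0.1551 → ψ = 0.6231
Converged at ψ = 0.6231.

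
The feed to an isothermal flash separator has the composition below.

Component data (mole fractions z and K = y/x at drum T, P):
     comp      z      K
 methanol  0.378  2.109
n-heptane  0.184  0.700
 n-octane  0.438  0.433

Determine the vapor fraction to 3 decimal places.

Material balance + equilibrium reduce to Σ zᵢ(Kᵢ−1)/(1+ψ(Kᵢ−1)) = 0.
Feasibility: ΣzᵢKᵢ = 1.116, Σzᵢ/Kᵢ = 1.454 — both > 1, two phases present.
Newton–Raphson from ψ = 0.5:
  ψ = 0.500: g = -0.1419, g' = -0.490 → ψ = 0.210
  ψ = 0.210: g = -0.0009, g' = -0.506 → ψ = 0.208
Converged at ψ = 0.208.

ψ = 0.208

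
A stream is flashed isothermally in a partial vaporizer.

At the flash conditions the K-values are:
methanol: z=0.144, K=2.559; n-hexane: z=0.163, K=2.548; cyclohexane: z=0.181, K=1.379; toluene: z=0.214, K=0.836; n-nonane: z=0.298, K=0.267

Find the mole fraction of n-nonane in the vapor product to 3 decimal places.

y_n-nonane = 0.114

Let β = V/F and solve Σ zᵢ(Kᵢ−1)/(1+β(Kᵢ−1)) = 0.
g(0) = ΣzᵢKᵢ − 1 = 0.292 and g(1) = 1 − Σzᵢ/Kᵢ = -0.624, so a root lies in (0, 1).
Newton–Raphson from β = 0.58:
  β = 0.580: g = -0.1117, g' = -0.714 → β = 0.424
  β = 0.424: g = -0.0078, g' = -0.632 → β = 0.411
Converged at β = 0.411.
Compositions from xᵢ = zᵢ/(1+β(Kᵢ−1)), yᵢ = Kᵢxᵢ:
  methanol: x = 0.088, y = 0.225
  n-hexane: x = 0.100, y = 0.254
  cyclohexane: x = 0.157, y = 0.216
  toluene: x = 0.229, y = 0.192
  n-nonane: x = 0.427, y = 0.114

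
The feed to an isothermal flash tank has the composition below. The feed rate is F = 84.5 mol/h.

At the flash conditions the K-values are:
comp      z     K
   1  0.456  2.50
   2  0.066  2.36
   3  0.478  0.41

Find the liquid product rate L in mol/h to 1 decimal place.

L = 37.0 mol/h

Newton iteration, ψ⁰ = 0.37:
  ψ = 0.370: g = 0.1388, g' = -0.751 → ψ = 0.555
  ψ = 0.555: g = 0.0051, g' = -0.713 → ψ = 0.562
Converged at ψ = 0.562.
Then V = ψ·F = 0.5621·84.5 = 47.5 mol/h and L = F − V = 37.0 mol/h.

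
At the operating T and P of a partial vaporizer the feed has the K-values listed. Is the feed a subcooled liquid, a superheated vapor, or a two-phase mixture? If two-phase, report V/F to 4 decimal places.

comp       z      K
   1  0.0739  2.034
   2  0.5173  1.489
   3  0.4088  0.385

two-phase, V/F = 0.2197

ΣzᵢKᵢ = 1.0780; Σzᵢ/Kᵢ = 1.4456.
Both exceed 1, so a two-phase solution exists.
Rachford–Rice: g(ψ) = Σ zᵢ(Kᵢ−1)/(1+ψ(Kᵢ−1)) = 0.
Iterate (Newton) starting at ψ = 0.5:
  ψ = 0.5000: g = -0.10942, g' = -0.4366 → ψ = 0.2494
  ψ = 0.2494: g = -0.01075, g' = -0.3639 → ψ = 0.2199
  ψ = 0.2199: g = -0.00006, g' = -0.3600 → ψ = 0.2197
Converged at ψ = 0.2197.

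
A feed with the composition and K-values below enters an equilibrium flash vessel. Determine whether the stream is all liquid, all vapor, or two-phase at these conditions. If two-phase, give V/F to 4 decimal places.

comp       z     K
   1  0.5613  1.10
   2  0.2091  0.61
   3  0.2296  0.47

ΣzᵢKᵢ = 0.8529; Σzᵢ/Kᵢ = 1.3416.
Since ΣzᵢKᵢ < 1 the mixture is below its bubble point — single liquid phase.

all liquid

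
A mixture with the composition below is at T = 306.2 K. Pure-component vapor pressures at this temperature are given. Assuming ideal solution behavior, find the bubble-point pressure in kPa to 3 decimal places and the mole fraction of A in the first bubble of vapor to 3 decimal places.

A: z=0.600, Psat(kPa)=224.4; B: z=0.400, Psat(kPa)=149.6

At the bubble point ψ → 0, so ΣzᵢKᵢ = 1 with Kᵢ = Pᵢˢᵃᵗ/P ⇒ P = ΣzᵢPᵢˢᵃᵗ.
P = 0.600·224.4 + 0.400·149.6 = 194.480 kPa
yᵢ = zᵢPᵢˢᵃᵗ/P ⇒ y_A = 0.600·224.4/194.480 = 0.692

Pbub = 194.480 kPa, y_A = 0.692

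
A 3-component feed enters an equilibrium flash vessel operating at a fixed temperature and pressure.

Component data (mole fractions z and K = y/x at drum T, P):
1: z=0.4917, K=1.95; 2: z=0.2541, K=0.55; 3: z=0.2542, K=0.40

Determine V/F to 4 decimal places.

Iterate (Newton) starting at V/F = 0.5:
  V/F = 0.5000: g = -0.04874, g' = -0.4764 → V/F = 0.3977
  V/F = 0.3977: g = -0.00056, g' = -0.4680 → V/F = 0.3965
Converged at V/F = 0.3965.

V/F = 0.3965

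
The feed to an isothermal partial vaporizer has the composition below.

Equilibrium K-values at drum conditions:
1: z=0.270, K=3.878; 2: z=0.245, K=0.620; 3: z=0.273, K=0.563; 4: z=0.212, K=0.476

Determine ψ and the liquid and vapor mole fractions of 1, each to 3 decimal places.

Rachford–Rice: g(ψ) = Σ zᵢ(Kᵢ−1)/(1+ψ(Kᵢ−1)) = 0.
Check two-phase: ΣzᵢKᵢ = 1.454 > 1 and Σzᵢ/Kᵢ = 1.395 > 1, so g(0) = 0.454 > 0 and g(1) = -0.395 < 0.
Newton iteration, ψ⁰ = 0.62:
  ψ = 0.620: g = -0.1709, g' = -0.575 → ψ = 0.323
  ψ = 0.323: g = 0.0242, g' = -0.802 → ψ = 0.353
  ψ = 0.353: g = 0.0007, g' = -0.758 → ψ = 0.354
Converged at ψ = 0.354.
Compositions from xᵢ = zᵢ/(1+ψ(Kᵢ−1)), yᵢ = Kᵢxᵢ:
  1: x = 0.134, y = 0.519
  2: x = 0.283, y = 0.175
  3: x = 0.323, y = 0.182
  4: x = 0.260, y = 0.124

ψ = 0.354, x_1 = 0.134, y_1 = 0.519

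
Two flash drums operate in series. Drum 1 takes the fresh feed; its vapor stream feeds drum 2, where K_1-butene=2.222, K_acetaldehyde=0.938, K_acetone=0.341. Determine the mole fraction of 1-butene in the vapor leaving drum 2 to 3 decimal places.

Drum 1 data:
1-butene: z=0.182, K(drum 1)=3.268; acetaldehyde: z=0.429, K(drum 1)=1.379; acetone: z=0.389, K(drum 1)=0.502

Drum 1:
Let ψ₁ = V/F and solve Σ zᵢ(Kᵢ−1)/(1+ψ₁(Kᵢ−1)) = 0.
Check two-phase: ΣzᵢKᵢ = 1.382 > 1 and Σzᵢ/Kᵢ = 1.142 > 1, so g(0) = 0.382 > 0 and g(1) = -0.142 < 0.
Newton–Raphson from ψ₁ = 0.35:
  ψ₁ = 0.350: g = 0.1390, g' = -0.480 → ψ₁ = 0.639
  ψ₁ = 0.639: g = 0.0151, g' = -0.404 → ψ₁ = 0.677
Converged at ψ₁ = 0.677.
Drum-1 compositions:
  1-butene: x = 0.072, y = 0.235
  acetaldehyde: x = 0.341, y = 0.471
  acetone: x = 0.587, y = 0.295
Drum-2 feed = drum-1 vapor: z₂ = (0.2346, 0.4708, 0.2946).
Drum 2:
Let ψ₂ = V/F and solve Σ zᵢ(Kᵢ−1)/(1+ψ₂(Kᵢ−1)) = 0.
g(0) = ΣzᵢKᵢ − 1 = 0.063 and g(1) = 1 − Σzᵢ/Kᵢ = -0.471, so a root lies in (0, 1).
Newton–Raphson from ψ₂ = 0.5:
  ψ₂ = 0.500: g = -0.1417, g' = -0.421 → ψ₂ = 0.164
  ψ₂ = 0.164: g = -0.0082, g' = -0.406 → ψ₂ = 0.144
Converged at ψ₂ = 0.144.
  1-butene: x = 0.200, y = 0.443
  acetaldehyde: x = 0.475, y = 0.446
  acetone: x = 0.325, y = 0.111

y_1-butene (drum 2) = 0.443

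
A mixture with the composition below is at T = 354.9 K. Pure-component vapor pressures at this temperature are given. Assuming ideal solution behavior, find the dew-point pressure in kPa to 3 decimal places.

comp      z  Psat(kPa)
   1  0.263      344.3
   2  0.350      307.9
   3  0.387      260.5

Pdew = 295.316 kPa

At the dew point ψ → 1, so Σzᵢ/Kᵢ = 1 with Kᵢ = Pᵢˢᵃᵗ/P ⇒ 1/P = Σzᵢ/Pᵢˢᵃᵗ.
1/P = 0.263/344.3 + 0.350/307.9 + 0.387/260.5 = 0.003386 ⇒ P = 295.316 kPa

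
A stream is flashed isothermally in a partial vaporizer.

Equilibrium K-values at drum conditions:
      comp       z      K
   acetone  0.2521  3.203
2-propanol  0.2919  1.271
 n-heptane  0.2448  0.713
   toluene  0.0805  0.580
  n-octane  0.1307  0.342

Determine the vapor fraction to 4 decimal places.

ψ = 0.6775

Let ψ = V/F and solve Σ zᵢ(Kᵢ−1)/(1+ψ(Kᵢ−1)) = 0.
g(0) = ΣzᵢKᵢ − 1 = 0.4444 and g(1) = 1 − Σzᵢ/Kᵢ = -0.1727, so a root lies in (0, 1).
Newton iteration, ψ⁰ = 0.5:
  ψ = 0.5000: g = 0.08095, g' = -0.4696 → ψ = 0.6724
  ψ = 0.6724: g = 0.00233, g' = -0.4546 → ψ = 0.6775
Converged at ψ = 0.6775.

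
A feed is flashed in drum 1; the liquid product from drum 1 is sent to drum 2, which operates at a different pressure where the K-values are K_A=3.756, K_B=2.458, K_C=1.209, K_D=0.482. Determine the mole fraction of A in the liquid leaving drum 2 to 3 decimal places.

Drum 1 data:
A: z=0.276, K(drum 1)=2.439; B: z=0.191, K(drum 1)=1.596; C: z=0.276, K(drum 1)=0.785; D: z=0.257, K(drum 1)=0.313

x_A (drum 2) = 0.055

Drum 1:
Iterate (Newton) starting at ψ₁ = 0.5:
  ψ₁ = 0.500: g = -0.0167, g' = -0.531 → ψ₁ = 0.468
Converged at ψ₁ = 0.468.
Drum-1 compositions:
  A: x = 0.165, y = 0.402
  B: x = 0.149, y = 0.238
  C: x = 0.307, y = 0.241
  D: x = 0.379, y = 0.119
Drum-2 feed = drum-1 liquid: z₂ = (0.1649, 0.1493, 0.3069, 0.3789).
Drum 2:
Material balance + equilibrium reduce to Σ zᵢ(Kᵢ−1)/(1+ψ₂(Kᵢ−1)) = 0.
g(0) = ΣzᵢKᵢ − 1 = 0.540 and g(1) = 1 − Σzᵢ/Kᵢ = -0.145, so a root lies in (0, 1).
Iterate (Newton) starting at ψ₂ = 0.5:
  ψ₂ = 0.500: g = 0.1102, g' = -0.524 → ψ₂ = 0.710
  ψ₂ = 0.710: g = 0.0059, g' = -0.484 → ψ₂ = 0.723
Converged at ψ₂ = 0.723.
  A: x = 0.055, y = 0.207
  B: x = 0.073, y = 0.179
  C: x = 0.267, y = 0.322
  D: x = 0.606, y = 0.292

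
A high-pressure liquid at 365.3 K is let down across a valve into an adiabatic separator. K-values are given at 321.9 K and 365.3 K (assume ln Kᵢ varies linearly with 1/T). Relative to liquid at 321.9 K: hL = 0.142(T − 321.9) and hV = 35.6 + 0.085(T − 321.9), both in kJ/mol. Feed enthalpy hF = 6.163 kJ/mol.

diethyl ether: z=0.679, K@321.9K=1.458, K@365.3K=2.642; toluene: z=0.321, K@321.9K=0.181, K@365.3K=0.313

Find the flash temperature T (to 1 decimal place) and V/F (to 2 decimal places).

Adiabatic flash: solve Rachford–Rice at each trial T, then check hF = ψ·hV(T) + (1−ψ)·hL(T).
  T = 321.9 K: K = (1.458, 0.181), RR gives ψ = 0.128, H_out = 4.563 kJ/mol
  T = 365.3 K: K = (2.642, 0.313), RR gives ψ = 0.793, H_out = 32.427 kJ/mol
  T = 343.6 K: K = (2.000, 0.242), RR gives ψ = 0.575, H_out = 22.838 kJ/mol
  T = 332.8 K: K = (1.718, 0.211), RR gives ψ = 0.413, H_out = 15.985 kJ/mol
  T = 327.4 K: K = (1.586, 0.196), RR gives ψ = 0.296, H_out = 11.232 kJ/mol
  T = 324.6 K: K = (1.520, 0.188), RR gives ψ = 0.219, H_out = 8.144 kJ/mol
  T = 323.2 K: K = (1.488, 0.184), RR gives ψ = 0.174, H_out = 6.374 kJ/mol
Linear interpolation between T = 321.9 (H_out = 4.563) and T = 323.2 (H_out = 6.374) on hF = 6.163 gives T ≈ 323.0 K, at which ψ = 0.17.

T = 323.0 K, V/F = 0.17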